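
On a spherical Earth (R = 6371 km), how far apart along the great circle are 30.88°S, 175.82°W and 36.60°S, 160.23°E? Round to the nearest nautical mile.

Δλ = 160.23 − -175.82 = 336.05°; wrapped into (−180°, 180°]: -23.95°.
Δφ = -36.60 − -30.88 = -5.72°.
a = sin²(Δφ/2) + cos φ₁ · cos φ₂ · sin²(Δλ/2) = 0.032152.
c = 2·atan2(√a, √(1−a)) = 0.36057 rad → d = 6371·c ≈ 2297.17 km ≈ 1240.37 nmi.

1240 nmi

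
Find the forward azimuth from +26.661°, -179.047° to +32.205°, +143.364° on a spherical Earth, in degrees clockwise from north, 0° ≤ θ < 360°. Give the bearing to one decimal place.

Δλ = 143.364 − -179.047 = 322.411°; wrapped into (−180°, 180°]: -37.589°.
θ = atan2( sin Δλ · cos φ₂ , cos φ₁ · sin φ₂ − sin φ₁ · cos φ₂ · cos Δλ )
  = atan2(-0.51614, 0.17543) = -71.228° → normalised to [0°, 360°): 288.772°.

288.8°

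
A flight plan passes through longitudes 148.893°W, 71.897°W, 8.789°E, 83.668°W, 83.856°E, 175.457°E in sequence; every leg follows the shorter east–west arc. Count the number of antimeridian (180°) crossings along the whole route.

Leg 1: -148.893° → -71.897°, shortest Δλ = 76.996° (east) — does not cross 180°.
Leg 2: -71.897° → +8.789°, shortest Δλ = 80.686° (east) — does not cross 180°.
Leg 3: +8.789° → -83.668°, shortest Δλ = -92.457° (west) — does not cross 180°.
Leg 4: -83.668° → +83.856°, shortest Δλ = 167.524° (east) — does not cross 180°.
Leg 5: +83.856° → +175.457°, shortest Δλ = 91.601° (east) — does not cross 180°.
Total crossings: 0.

0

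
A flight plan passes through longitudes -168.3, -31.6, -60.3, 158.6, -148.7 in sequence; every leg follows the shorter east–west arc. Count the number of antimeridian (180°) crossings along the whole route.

2

Leg 1: -168.3° → -31.6°, shortest Δλ = 136.7° (east) — does not cross 180°.
Leg 2: -31.6° → -60.3°, shortest Δλ = -28.7° (west) — does not cross 180°.
Leg 3: -60.3° → +158.6°, shortest Δλ = -141.1° (west) — crosses 180°.
Leg 4: +158.6° → -148.7°, shortest Δλ = 52.7° (east) — crosses 180°.
Total crossings: 2.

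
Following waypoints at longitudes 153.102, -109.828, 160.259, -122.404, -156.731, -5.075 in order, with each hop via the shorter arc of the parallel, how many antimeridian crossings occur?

Leg 1: +153.102° → -109.828°, shortest Δλ = 97.07° (east) — crosses 180°.
Leg 2: -109.828° → +160.259°, shortest Δλ = -89.913° (west) — crosses 180°.
Leg 3: +160.259° → -122.404°, shortest Δλ = 77.337° (east) — crosses 180°.
Leg 4: -122.404° → -156.731°, shortest Δλ = -34.327° (west) — does not cross 180°.
Leg 5: -156.731° → -5.075°, shortest Δλ = 151.656° (east) — does not cross 180°.
Total crossings: 3.

3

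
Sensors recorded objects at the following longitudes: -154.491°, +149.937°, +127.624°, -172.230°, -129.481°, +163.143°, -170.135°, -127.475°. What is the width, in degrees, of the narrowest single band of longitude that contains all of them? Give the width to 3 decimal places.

104.901°

Sort the longitudes: -172.230°, -170.135°, -154.491°, -129.481°, -127.475°, +127.624°, +149.937°, +163.143°.
Eastward gaps between consecutive values (wrapping around): 2.095°, 15.644°, 25.010°, 2.006°, 255.099°, 22.313°, 13.206°, 24.627°.
Largest gap = 255.099° ⇒ minimal covering band is its complement: 360° − 255.099° = 104.901°.
Band runs from +127.624° eastward to -127.475°, crossing the antimeridian.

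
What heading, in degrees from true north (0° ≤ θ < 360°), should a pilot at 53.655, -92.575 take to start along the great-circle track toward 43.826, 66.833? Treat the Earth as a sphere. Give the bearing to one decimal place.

14.9°

Δλ = 66.833 − -92.575 = 159.408°.
θ = atan2( sin Δλ · cos φ₂ , cos φ₁ · sin φ₂ − sin φ₁ · cos φ₂ · cos Δλ )
  = atan2(0.25374, 0.95436) = 14.889° → normalised to [0°, 360°): 14.889°.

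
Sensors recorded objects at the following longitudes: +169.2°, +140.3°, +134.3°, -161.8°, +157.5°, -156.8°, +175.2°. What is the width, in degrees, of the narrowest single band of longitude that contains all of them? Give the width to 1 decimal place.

Sort the longitudes: -161.8°, -156.8°, +134.3°, +140.3°, +157.5°, +169.2°, +175.2°.
Eastward gaps between consecutive values (wrapping around): 5.0°, 291.1°, 6.0°, 17.2°, 11.7°, 6.0°, 23.0°.
Largest gap = 291.1° ⇒ minimal covering band is its complement: 360° − 291.1° = 68.9°.
Band runs from +134.3° eastward to -156.8°, crossing the antimeridian.

68.9°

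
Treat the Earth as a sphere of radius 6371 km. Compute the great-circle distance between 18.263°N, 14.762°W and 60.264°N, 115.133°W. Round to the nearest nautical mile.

4755 nmi

Δλ = -115.133 − -14.762 = -100.371°.
Δφ = 60.264 − 18.263 = 42.001°.
a = sin²(Δφ/2) + cos φ₁ · cos φ₂ · sin²(Δλ/2) = 0.406340.
c = 2·atan2(√a, √(1−a)) = 1.38236 rad → d = 6371·c ≈ 8807.04 km ≈ 4755.42 nmi.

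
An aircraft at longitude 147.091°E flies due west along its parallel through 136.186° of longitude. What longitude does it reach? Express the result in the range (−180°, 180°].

Start at +147.091°; shift −136.186° → +10.905°.
+10.905° already lies in (−180°, 180°].

10.905°E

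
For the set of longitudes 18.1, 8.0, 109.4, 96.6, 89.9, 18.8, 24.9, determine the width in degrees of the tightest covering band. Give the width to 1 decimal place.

Sort the longitudes: +8.0°, +18.1°, +18.8°, +24.9°, +89.9°, +96.6°, +109.4°.
Eastward gaps between consecutive values (wrapping around): 10.1°, 0.7°, 6.1°, 65.0°, 6.7°, 12.8°, 258.6°.
Largest gap = 258.6° ⇒ minimal covering band is its complement: 360° − 258.6° = 101.4°.
Band runs from +8.0° eastward to +109.4°.

101.4°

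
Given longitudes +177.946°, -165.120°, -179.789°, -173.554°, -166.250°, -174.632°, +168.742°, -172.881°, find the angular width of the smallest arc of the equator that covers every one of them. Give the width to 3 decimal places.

26.138°

Sort the longitudes: -179.789°, -174.632°, -173.554°, -172.881°, -166.250°, -165.120°, +168.742°, +177.946°.
Eastward gaps between consecutive values (wrapping around): 5.157°, 1.078°, 0.673°, 6.631°, 1.130°, 333.862°, 9.204°, 2.265°.
Largest gap = 333.862° ⇒ minimal covering band is its complement: 360° − 333.862° = 26.138°.
Band runs from +168.742° eastward to -165.120°, crossing the antimeridian.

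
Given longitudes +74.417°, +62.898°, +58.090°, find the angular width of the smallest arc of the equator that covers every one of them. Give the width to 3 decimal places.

Sort the longitudes: +58.090°, +62.898°, +74.417°.
Eastward gaps between consecutive values (wrapping around): 4.808°, 11.519°, 343.673°.
Largest gap = 343.673° ⇒ minimal covering band is its complement: 360° − 343.673° = 16.327°.
Band runs from +58.090° eastward to +74.417°.

16.327°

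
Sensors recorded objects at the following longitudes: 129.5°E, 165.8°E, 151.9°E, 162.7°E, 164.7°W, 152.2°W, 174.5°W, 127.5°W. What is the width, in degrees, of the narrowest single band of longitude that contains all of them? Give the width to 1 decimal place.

Sort the longitudes: -174.5°, -164.7°, -152.2°, -127.5°, +129.5°, +151.9°, +162.7°, +165.8°.
Eastward gaps between consecutive values (wrapping around): 9.8°, 12.5°, 24.7°, 257.0°, 22.4°, 10.8°, 3.1°, 19.7°.
Largest gap = 257.0° ⇒ minimal covering band is its complement: 360° − 257.0° = 103.0°.
Band runs from +129.5° eastward to -127.5°, crossing the antimeridian.

103.0°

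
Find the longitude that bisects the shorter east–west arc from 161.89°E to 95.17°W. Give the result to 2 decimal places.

146.64°W

Signed shortest Δλ from +161.89° to -95.17° is +102.94°.
Midpoint longitude = +161.89° + (+102.94°)/2 = +161.89° + 51.47° = +213.36°.
Normalise into (−180°, 180°]: -146.64°.
(The naïve average (+161.89 + -95.17)/2 = 33.36° is on the wrong side of the globe.)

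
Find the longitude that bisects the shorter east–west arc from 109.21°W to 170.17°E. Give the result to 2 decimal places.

Signed shortest Δλ from -109.21° to +170.17° is -80.62°.
Midpoint longitude = -109.21° + (-80.62°)/2 = -109.21° − 40.31° = -149.52°.
(The naïve average (-109.21 + +170.17)/2 = 30.48° is on the wrong side of the globe.)

149.52°W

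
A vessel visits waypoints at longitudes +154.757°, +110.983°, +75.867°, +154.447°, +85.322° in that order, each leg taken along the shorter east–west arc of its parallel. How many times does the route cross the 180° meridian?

Leg 1: +154.757° → +110.983°, shortest Δλ = -43.774° (west) — does not cross 180°.
Leg 2: +110.983° → +75.867°, shortest Δλ = -35.116° (west) — does not cross 180°.
Leg 3: +75.867° → +154.447°, shortest Δλ = 78.58° (east) — does not cross 180°.
Leg 4: +154.447° → +85.322°, shortest Δλ = -69.125° (west) — does not cross 180°.
Total crossings: 0.

0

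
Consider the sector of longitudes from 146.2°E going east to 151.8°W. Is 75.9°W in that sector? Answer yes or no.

Band width going east from +146.2° to -151.8°: ((-151.8 − 146.2) mod 360) = 62.0°.
Offset of -75.9° east of the west edge: ((-75.9 − 146.2) mod 360) = 137.9°.
137.9° > 62.0° ⇒ outside.

No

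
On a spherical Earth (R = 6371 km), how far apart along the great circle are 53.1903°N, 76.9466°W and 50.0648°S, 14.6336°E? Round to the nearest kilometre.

Δλ = 14.6336 − -76.9466 = 91.5802°.
Δφ = -50.0648 − 53.1903 = -103.2551°.
a = sin²(Δφ/2) + cos φ₁ · cos φ₂ · sin²(Δλ/2) = 0.812253.
c = 2·atan2(√a, √(1−a)) = 2.24530 rad → d = 6371·c ≈ 14304.78 km.

14305 km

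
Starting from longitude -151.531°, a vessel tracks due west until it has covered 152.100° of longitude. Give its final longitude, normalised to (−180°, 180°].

Start at -151.531°; shift −152.100° → -303.631°.
-303.631° lies outside (−180°, 180°]; add 360° → +56.369°.

+56.369°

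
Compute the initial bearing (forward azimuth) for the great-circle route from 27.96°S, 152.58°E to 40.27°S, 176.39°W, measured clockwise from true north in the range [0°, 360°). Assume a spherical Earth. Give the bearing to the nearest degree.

Δλ = -176.39 − 152.58 = -328.97°; wrapped into (−180°, 180°]: 31.03°.
θ = atan2( sin Δλ · cos φ₂ , cos φ₁ · sin φ₂ − sin φ₁ · cos φ₂ · cos Δλ )
  = atan2(0.39332, -0.26439) = 123.909° → normalised to [0°, 360°): 123.909°.

124°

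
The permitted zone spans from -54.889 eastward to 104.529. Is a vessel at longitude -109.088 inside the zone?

Band width going east from -54.889° to +104.529°: ((104.529 − -54.889) mod 360) = 159.418°.
Offset of -109.088° east of the west edge: ((-109.088 − -54.889) mod 360) = 305.801°.
305.801° > 159.418° ⇒ outside.

No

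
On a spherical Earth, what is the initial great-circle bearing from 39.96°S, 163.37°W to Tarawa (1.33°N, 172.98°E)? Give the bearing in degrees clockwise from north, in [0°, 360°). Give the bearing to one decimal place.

Δλ = 172.98 − -163.37 = 336.35°; wrapped into (−180°, 180°]: -23.65°.
θ = atan2( sin Δλ · cos φ₂ , cos φ₁ · sin φ₂ − sin φ₁ · cos φ₂ · cos Δλ )
  = atan2(-0.40104, 0.60594) = -33.498° → normalised to [0°, 360°): 326.502°.

326.5°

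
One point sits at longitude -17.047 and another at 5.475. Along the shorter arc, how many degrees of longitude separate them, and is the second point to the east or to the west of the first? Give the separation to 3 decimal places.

Raw difference: 5.475 − -17.047 = 22.522°.
Normalise into (−180°, 180°]: 22.522° stays 22.522°.
Positive ⇒ the second point lies to the east; separation 22.522°.

22.522° east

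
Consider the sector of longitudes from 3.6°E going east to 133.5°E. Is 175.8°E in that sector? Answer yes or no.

Band width going east from +3.6° to +133.5°: ((133.5 − 3.6) mod 360) = 129.9°.
Offset of +175.8° east of the west edge: ((175.8 − 3.6) mod 360) = 172.2°.
172.2° > 129.9° ⇒ outside.

No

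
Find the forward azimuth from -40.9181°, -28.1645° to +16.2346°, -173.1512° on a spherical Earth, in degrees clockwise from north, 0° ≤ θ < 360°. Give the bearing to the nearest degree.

Δλ = -173.1512 − -28.1645 = -144.9867°.
θ = atan2( sin Δλ · cos φ₂ , cos φ₁ · sin φ₂ − sin φ₁ · cos φ₂ · cos Δλ )
  = atan2(-0.55089, -0.30379) = -118.875° → normalised to [0°, 360°): 241.125°.

241°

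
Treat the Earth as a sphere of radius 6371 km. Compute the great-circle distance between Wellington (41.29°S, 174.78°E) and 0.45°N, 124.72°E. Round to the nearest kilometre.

6838 km

Δλ = 124.72 − 174.78 = -50.06°.
Δφ = 0.45 − -41.29 = 41.74°.
a = sin²(Δφ/2) + cos φ₁ · cos φ₂ · sin²(Δλ/2) = 0.261412.
c = 2·atan2(√a, √(1−a)) = 1.07336 rad → d = 6371·c ≈ 6838.36 km.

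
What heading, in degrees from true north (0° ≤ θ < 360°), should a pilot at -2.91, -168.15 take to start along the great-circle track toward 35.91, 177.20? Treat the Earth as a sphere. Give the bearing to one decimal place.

Δλ = 177.20 − -168.15 = 345.35°; wrapped into (−180°, 180°]: -14.65°.
θ = atan2( sin Δλ · cos φ₂ , cos φ₁ · sin φ₂ − sin φ₁ · cos φ₂ · cos Δλ )
  = atan2(-0.20484, 0.62554) = -18.132° → normalised to [0°, 360°): 341.868°.

341.9°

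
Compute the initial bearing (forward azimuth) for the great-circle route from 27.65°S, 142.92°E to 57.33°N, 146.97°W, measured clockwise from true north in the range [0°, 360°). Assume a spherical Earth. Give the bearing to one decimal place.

Δλ = -146.97 − 142.92 = -289.89°; wrapped into (−180°, 180°]: 70.11°.
θ = atan2( sin Δλ · cos φ₂ , cos φ₁ · sin φ₂ − sin φ₁ · cos φ₂ · cos Δλ )
  = atan2(0.50760, 0.83089) = 31.421° → normalised to [0°, 360°): 31.421°.

31.4°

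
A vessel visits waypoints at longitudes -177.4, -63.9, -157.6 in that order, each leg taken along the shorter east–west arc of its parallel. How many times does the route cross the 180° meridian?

0

Leg 1: -177.4° → -63.9°, shortest Δλ = 113.5° (east) — does not cross 180°.
Leg 2: -63.9° → -157.6°, shortest Δλ = -93.7° (west) — does not cross 180°.
Total crossings: 0.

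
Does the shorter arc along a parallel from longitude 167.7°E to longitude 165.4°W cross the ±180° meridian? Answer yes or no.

Naïve |-165.4 − 167.7| = 333.1° > 180°, so the shorter arc goes the other way round — across 180°.
Signed shortest Δλ = ((-165.4 − 167.7 + 180) mod 360) − 180 = 26.9°.
Going east by 26.9° from +167.7° passes through 180° before reaching -165.4°.

Yes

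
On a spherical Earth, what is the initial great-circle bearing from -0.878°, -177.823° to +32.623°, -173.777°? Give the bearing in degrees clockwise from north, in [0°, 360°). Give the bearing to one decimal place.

Δλ = -173.777 − -177.823 = 4.046°.
θ = atan2( sin Δλ · cos φ₂ , cos φ₁ · sin φ₂ − sin φ₁ · cos φ₂ · cos Δλ )
  = atan2(0.05943, 0.55192) = 6.145° → normalised to [0°, 360°): 6.145°.

6.1°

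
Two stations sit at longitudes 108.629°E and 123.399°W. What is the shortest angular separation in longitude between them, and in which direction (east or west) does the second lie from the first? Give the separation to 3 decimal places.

Raw difference: -123.399 − 108.629 = -232.028°.
Normalise into (−180°, 180°]: -232.028° + 360° = 127.972°.
Positive ⇒ the second point lies to the east; separation 127.972°.

127.972° east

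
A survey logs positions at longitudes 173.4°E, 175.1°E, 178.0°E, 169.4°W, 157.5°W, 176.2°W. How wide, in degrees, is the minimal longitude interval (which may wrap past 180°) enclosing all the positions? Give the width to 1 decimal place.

29.1°

Sort the longitudes: -176.2°, -169.4°, -157.5°, +173.4°, +175.1°, +178.0°.
Eastward gaps between consecutive values (wrapping around): 6.8°, 11.9°, 330.9°, 1.7°, 2.9°, 5.8°.
Largest gap = 330.9° ⇒ minimal covering band is its complement: 360° − 330.9° = 29.1°.
Band runs from +173.4° eastward to -157.5°, crossing the antimeridian.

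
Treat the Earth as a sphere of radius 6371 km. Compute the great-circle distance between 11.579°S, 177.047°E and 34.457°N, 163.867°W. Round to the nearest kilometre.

Δλ = -163.867 − 177.047 = -340.914°; wrapped into (−180°, 180°]: 19.086°.
Δφ = 34.457 − -11.579 = 46.036°.
a = sin²(Δφ/2) + cos φ₁ · cos φ₂ · sin²(Δλ/2) = 0.175099.
c = 2·atan2(√a, √(1−a)) = 0.86347 rad → d = 6371·c ≈ 5501.18 km.

5501 km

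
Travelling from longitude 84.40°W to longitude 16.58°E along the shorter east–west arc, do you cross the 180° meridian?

No

Signed shortest Δλ = ((16.58 − -84.40 + 180) mod 360) − 180 = 100.98°.
Going east by 100.98° from -84.40° reaches +16.58° without touching 180°.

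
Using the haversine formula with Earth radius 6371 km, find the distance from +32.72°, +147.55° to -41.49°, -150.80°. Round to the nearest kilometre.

Δλ = -150.80 − 147.55 = -298.35°; wrapped into (−180°, 180°]: 61.65°.
Δφ = -41.49 − 32.72 = -74.21°.
a = sin²(Δφ/2) + cos φ₁ · cos φ₂ · sin²(Δλ/2) = 0.529419.
c = 2·atan2(√a, √(1−a)) = 1.62967 rad → d = 6371·c ≈ 10382.62 km.

10383 km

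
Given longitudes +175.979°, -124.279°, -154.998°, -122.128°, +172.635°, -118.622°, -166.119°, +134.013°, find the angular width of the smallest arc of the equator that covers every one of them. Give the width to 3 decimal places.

Sort the longitudes: -166.119°, -154.998°, -124.279°, -122.128°, -118.622°, +134.013°, +172.635°, +175.979°.
Eastward gaps between consecutive values (wrapping around): 11.121°, 30.719°, 2.151°, 3.506°, 252.635°, 38.622°, 3.344°, 17.902°.
Largest gap = 252.635° ⇒ minimal covering band is its complement: 360° − 252.635° = 107.365°.
Band runs from +134.013° eastward to -118.622°, crossing the antimeridian.

107.365°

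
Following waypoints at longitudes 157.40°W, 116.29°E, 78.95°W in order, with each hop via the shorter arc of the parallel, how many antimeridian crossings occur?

2

Leg 1: -157.40° → +116.29°, shortest Δλ = -86.31° (west) — crosses 180°.
Leg 2: +116.29° → -78.95°, shortest Δλ = 164.76° (east) — crosses 180°.
Total crossings: 2.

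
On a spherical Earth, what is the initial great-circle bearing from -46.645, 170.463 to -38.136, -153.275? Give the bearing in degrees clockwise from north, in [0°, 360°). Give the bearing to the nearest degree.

Δλ = -153.275 − 170.463 = -323.738°; wrapped into (−180°, 180°]: 36.262°.
θ = atan2( sin Δλ · cos φ₂ , cos φ₁ · sin φ₂ − sin φ₁ · cos φ₂ · cos Δλ )
  = atan2(0.46523, 0.03720) = 85.429° → normalised to [0°, 360°): 85.429°.

85°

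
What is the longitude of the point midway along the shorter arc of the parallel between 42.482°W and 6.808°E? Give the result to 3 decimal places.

Signed shortest Δλ from -42.482° to +6.808° is +49.290°.
Midpoint longitude = -42.482° + (+49.290°)/2 = -42.482° + 24.645° = -17.837°.

17.837°W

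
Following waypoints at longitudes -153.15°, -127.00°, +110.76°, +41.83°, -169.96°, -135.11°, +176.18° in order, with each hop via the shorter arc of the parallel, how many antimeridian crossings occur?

Leg 1: -153.15° → -127.00°, shortest Δλ = 26.15° (east) — does not cross 180°.
Leg 2: -127.00° → +110.76°, shortest Δλ = -122.24° (west) — crosses 180°.
Leg 3: +110.76° → +41.83°, shortest Δλ = -68.93° (west) — does not cross 180°.
Leg 4: +41.83° → -169.96°, shortest Δλ = 148.21° (east) — crosses 180°.
Leg 5: -169.96° → -135.11°, shortest Δλ = 34.85° (east) — does not cross 180°.
Leg 6: -135.11° → +176.18°, shortest Δλ = -48.71° (west) — crosses 180°.
Total crossings: 3.

3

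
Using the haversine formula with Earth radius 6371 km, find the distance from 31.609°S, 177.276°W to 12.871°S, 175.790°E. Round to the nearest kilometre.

Δλ = 175.790 − -177.276 = 353.066°; wrapped into (−180°, 180°]: -6.934°.
Δφ = -12.871 − -31.609 = 18.738°.
a = sin²(Δφ/2) + cos φ₁ · cos φ₂ · sin²(Δλ/2) = 0.029538.
c = 2·atan2(√a, √(1−a)) = 0.34544 rad → d = 6371·c ≈ 2200.83 km.

2201 km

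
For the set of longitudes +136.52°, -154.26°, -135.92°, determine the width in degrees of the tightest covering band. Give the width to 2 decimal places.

Sort the longitudes: -154.26°, -135.92°, +136.52°.
Eastward gaps between consecutive values (wrapping around): 18.34°, 272.44°, 69.22°.
Largest gap = 272.44° ⇒ minimal covering band is its complement: 360° − 272.44° = 87.56°.
Band runs from +136.52° eastward to -135.92°, crossing the antimeridian.

87.56°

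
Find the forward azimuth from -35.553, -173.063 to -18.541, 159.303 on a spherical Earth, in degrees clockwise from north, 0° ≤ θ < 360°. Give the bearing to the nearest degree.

298°

Δλ = 159.303 − -173.063 = 332.366°; wrapped into (−180°, 180°]: -27.634°.
θ = atan2( sin Δλ · cos φ₂ , cos φ₁ · sin φ₂ − sin φ₁ · cos φ₂ · cos Δλ )
  = atan2(-0.43975, 0.22969) = -62.421° → normalised to [0°, 360°): 297.579°.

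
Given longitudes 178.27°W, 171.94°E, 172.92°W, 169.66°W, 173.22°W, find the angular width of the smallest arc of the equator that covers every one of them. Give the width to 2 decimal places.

Sort the longitudes: -178.27°, -173.22°, -172.92°, -169.66°, +171.94°.
Eastward gaps between consecutive values (wrapping around): 5.05°, 0.30°, 3.26°, 341.60°, 9.79°.
Largest gap = 341.60° ⇒ minimal covering band is its complement: 360° − 341.60° = 18.40°.
Band runs from +171.94° eastward to -169.66°, crossing the antimeridian.

18.40°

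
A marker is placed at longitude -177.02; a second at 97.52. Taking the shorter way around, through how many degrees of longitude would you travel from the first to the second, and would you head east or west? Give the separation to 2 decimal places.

Raw difference: 97.52 − -177.02 = 274.54°.
Normalise into (−180°, 180°]: 274.54° − 360° = -85.46°.
Negative ⇒ the second point lies to the west; separation 85.46°.

85.46° west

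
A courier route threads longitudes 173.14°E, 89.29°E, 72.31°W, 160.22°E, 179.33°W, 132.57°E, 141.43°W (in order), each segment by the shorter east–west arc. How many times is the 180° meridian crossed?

4

Leg 1: +173.14° → +89.29°, shortest Δλ = -83.85° (west) — does not cross 180°.
Leg 2: +89.29° → -72.31°, shortest Δλ = -161.6° (west) — does not cross 180°.
Leg 3: -72.31° → +160.22°, shortest Δλ = -127.47° (west) — crosses 180°.
Leg 4: +160.22° → -179.33°, shortest Δλ = 20.45° (east) — crosses 180°.
Leg 5: -179.33° → +132.57°, shortest Δλ = -48.1° (west) — crosses 180°.
Leg 6: +132.57° → -141.43°, shortest Δλ = 86.0° (east) — crosses 180°.
Total crossings: 4.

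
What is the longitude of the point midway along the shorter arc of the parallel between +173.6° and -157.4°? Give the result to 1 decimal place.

-171.9°

Signed shortest Δλ from +173.6° to -157.4° is +29.0°.
Midpoint longitude = +173.6° + (+29.0°)/2 = +173.6° + 14.5° = +188.1°.
Normalise into (−180°, 180°]: -171.9°.
(The naïve average (+173.6 + -157.4)/2 = 8.1° is on the wrong side of the globe.)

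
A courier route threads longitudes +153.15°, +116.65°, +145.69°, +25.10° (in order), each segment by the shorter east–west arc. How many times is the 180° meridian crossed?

0

Leg 1: +153.15° → +116.65°, shortest Δλ = -36.5° (west) — does not cross 180°.
Leg 2: +116.65° → +145.69°, shortest Δλ = 29.04° (east) — does not cross 180°.
Leg 3: +145.69° → +25.10°, shortest Δλ = -120.59° (west) — does not cross 180°.
Total crossings: 0.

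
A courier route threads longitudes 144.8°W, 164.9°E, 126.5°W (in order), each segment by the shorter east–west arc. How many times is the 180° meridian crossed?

Leg 1: -144.8° → +164.9°, shortest Δλ = -50.3° (west) — crosses 180°.
Leg 2: +164.9° → -126.5°, shortest Δλ = 68.6° (east) — crosses 180°.
Total crossings: 2.

2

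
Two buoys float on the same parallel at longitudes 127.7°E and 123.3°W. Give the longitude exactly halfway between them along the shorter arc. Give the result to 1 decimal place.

Signed shortest Δλ from +127.7° to -123.3° is +109.0°.
Midpoint longitude = +127.7° + (+109.0°)/2 = +127.7° + 54.5° = +182.2°.
Normalise into (−180°, 180°]: -177.8°.
(The naïve average (+127.7 + -123.3)/2 = 2.2° is on the wrong side of the globe.)

177.8°W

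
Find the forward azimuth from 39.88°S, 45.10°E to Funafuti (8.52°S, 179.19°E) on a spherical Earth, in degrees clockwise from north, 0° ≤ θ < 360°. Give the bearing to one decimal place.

Δλ = 179.19 − 45.10 = 134.09°.
θ = atan2( sin Δλ · cos φ₂ , cos φ₁ · sin φ₂ − sin φ₁ · cos φ₂ · cos Δλ )
  = atan2(0.71032, -0.55490) = 127.997° → normalised to [0°, 360°): 127.997°.

128.0°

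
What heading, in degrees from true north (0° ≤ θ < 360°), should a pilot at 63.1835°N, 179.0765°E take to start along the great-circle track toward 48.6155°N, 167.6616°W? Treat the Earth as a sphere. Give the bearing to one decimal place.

Δλ = -167.6616 − 179.0765 = -346.7381°; wrapped into (−180°, 180°]: 13.2619°.
θ = atan2( sin Δλ · cos φ₂ , cos φ₁ · sin φ₂ − sin φ₁ · cos φ₂ · cos Δλ )
  = atan2(0.15166, -0.23579) = 147.251° → normalised to [0°, 360°): 147.251°.

147.3°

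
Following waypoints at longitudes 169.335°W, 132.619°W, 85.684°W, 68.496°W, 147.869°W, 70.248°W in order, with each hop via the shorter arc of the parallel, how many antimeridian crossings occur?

0

Leg 1: -169.335° → -132.619°, shortest Δλ = 36.716° (east) — does not cross 180°.
Leg 2: -132.619° → -85.684°, shortest Δλ = 46.935° (east) — does not cross 180°.
Leg 3: -85.684° → -68.496°, shortest Δλ = 17.188° (east) — does not cross 180°.
Leg 4: -68.496° → -147.869°, shortest Δλ = -79.373° (west) — does not cross 180°.
Leg 5: -147.869° → -70.248°, shortest Δλ = 77.621° (east) — does not cross 180°.
Total crossings: 0.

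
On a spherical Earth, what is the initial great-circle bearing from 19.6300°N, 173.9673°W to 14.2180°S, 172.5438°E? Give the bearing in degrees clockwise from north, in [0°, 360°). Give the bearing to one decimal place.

Δλ = 172.5438 − -173.9673 = 346.5111°; wrapped into (−180°, 180°]: -13.4889°.
θ = atan2( sin Δλ · cos φ₂ , cos φ₁ · sin φ₂ − sin φ₁ · cos φ₂ · cos Δλ )
  = atan2(-0.22611, -0.54801) = -157.579° → normalised to [0°, 360°): 202.421°.

202.4°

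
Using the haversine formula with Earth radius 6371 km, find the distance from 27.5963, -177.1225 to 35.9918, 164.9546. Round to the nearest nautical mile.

Δλ = 164.9546 − -177.1225 = 342.0771°; wrapped into (−180°, 180°]: -17.9229°.
Δφ = 35.9918 − 27.5963 = 8.3955°.
a = sin²(Δφ/2) + cos φ₁ · cos φ₂ · sin²(Δλ/2) = 0.022757.
c = 2·atan2(√a, √(1−a)) = 0.30286 rad → d = 6371·c ≈ 1929.54 km ≈ 1041.87 nmi.

1042 nmi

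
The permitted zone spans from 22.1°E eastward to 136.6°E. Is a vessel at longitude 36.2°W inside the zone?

Band width going east from +22.1° to +136.6°: ((136.6 − 22.1) mod 360) = 114.5°.
Offset of -36.2° east of the west edge: ((-36.2 − 22.1) mod 360) = 301.7°.
301.7° > 114.5° ⇒ outside.

No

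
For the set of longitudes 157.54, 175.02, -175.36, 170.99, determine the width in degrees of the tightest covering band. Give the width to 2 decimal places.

Sort the longitudes: -175.36°, +157.54°, +170.99°, +175.02°.
Eastward gaps between consecutive values (wrapping around): 332.90°, 13.45°, 4.03°, 9.62°.
Largest gap = 332.90° ⇒ minimal covering band is its complement: 360° − 332.90° = 27.10°.
Band runs from +157.54° eastward to -175.36°, crossing the antimeridian.

27.10°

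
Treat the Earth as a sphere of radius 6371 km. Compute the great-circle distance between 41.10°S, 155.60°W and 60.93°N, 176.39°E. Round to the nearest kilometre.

11626 km

Δλ = 176.39 − -155.60 = 331.99°; wrapped into (−180°, 180°]: -28.01°.
Δφ = 60.93 − -41.10 = 102.03°.
a = sin²(Δφ/2) + cos φ₁ · cos φ₂ · sin²(Δλ/2) = 0.625656.
c = 2·atan2(√a, √(1−a)) = 1.82483 rad → d = 6371·c ≈ 11626.00 km.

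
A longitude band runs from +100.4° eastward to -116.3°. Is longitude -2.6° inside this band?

No

Band width going east from +100.4° to -116.3°: ((-116.3 − 100.4) mod 360) = 143.3°.
Offset of -2.6° east of the west edge: ((-2.6 − 100.4) mod 360) = 257.0°.
257.0° > 143.3° ⇒ outside.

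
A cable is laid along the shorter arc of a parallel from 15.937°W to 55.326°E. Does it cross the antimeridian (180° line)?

No

Signed shortest Δλ = ((55.326 − -15.937 + 180) mod 360) − 180 = 71.263°.
Going east by 71.263° from -15.937° reaches +55.326° without touching 180°.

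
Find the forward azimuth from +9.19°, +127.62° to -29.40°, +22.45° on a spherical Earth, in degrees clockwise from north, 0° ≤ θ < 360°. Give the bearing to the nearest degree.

242°

Δλ = 22.45 − 127.62 = -105.17°.
θ = atan2( sin Δλ · cos φ₂ , cos φ₁ · sin φ₂ − sin φ₁ · cos φ₂ · cos Δλ )
  = atan2(-0.84086, -0.44819) = -118.058° → normalised to [0°, 360°): 241.942°.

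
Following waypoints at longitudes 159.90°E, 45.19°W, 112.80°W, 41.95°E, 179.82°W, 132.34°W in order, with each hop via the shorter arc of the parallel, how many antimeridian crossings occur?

2

Leg 1: +159.90° → -45.19°, shortest Δλ = 154.91° (east) — crosses 180°.
Leg 2: -45.19° → -112.80°, shortest Δλ = -67.61° (west) — does not cross 180°.
Leg 3: -112.80° → +41.95°, shortest Δλ = 154.75° (east) — does not cross 180°.
Leg 4: +41.95° → -179.82°, shortest Δλ = 138.23° (east) — crosses 180°.
Leg 5: -179.82° → -132.34°, shortest Δλ = 47.48° (east) — does not cross 180°.
Total crossings: 2.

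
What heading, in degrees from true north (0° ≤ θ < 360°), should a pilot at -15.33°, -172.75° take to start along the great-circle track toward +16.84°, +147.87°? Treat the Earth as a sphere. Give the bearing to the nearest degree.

Δλ = 147.87 − -172.75 = 320.62°; wrapped into (−180°, 180°]: -39.38°.
θ = atan2( sin Δλ · cos φ₂ , cos φ₁ · sin φ₂ − sin φ₁ · cos φ₂ · cos Δλ )
  = atan2(-0.60725, 0.47498) = -51.968° → normalised to [0°, 360°): 308.032°.

308°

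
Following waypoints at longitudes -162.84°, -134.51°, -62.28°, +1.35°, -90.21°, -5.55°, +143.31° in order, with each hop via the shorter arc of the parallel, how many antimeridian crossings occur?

0

Leg 1: -162.84° → -134.51°, shortest Δλ = 28.33° (east) — does not cross 180°.
Leg 2: -134.51° → -62.28°, shortest Δλ = 72.23° (east) — does not cross 180°.
Leg 3: -62.28° → +1.35°, shortest Δλ = 63.63° (east) — does not cross 180°.
Leg 4: +1.35° → -90.21°, shortest Δλ = -91.56° (west) — does not cross 180°.
Leg 5: -90.21° → -5.55°, shortest Δλ = 84.66° (east) — does not cross 180°.
Leg 6: -5.55° → +143.31°, shortest Δλ = 148.86° (east) — does not cross 180°.
Total crossings: 0.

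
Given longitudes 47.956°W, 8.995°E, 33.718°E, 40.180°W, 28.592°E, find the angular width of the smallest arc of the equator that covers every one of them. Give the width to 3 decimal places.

81.674°

Sort the longitudes: -47.956°, -40.180°, +8.995°, +28.592°, +33.718°.
Eastward gaps between consecutive values (wrapping around): 7.776°, 49.175°, 19.597°, 5.126°, 278.326°.
Largest gap = 278.326° ⇒ minimal covering band is its complement: 360° − 278.326° = 81.674°.
Band runs from -47.956° eastward to +33.718°.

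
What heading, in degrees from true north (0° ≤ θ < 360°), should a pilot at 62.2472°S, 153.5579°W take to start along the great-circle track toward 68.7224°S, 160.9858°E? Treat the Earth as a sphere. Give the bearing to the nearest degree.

Δλ = 160.9858 − -153.5579 = 314.5437°; wrapped into (−180°, 180°]: -45.4563°.
θ = atan2( sin Δλ · cos φ₂ , cos φ₁ · sin φ₂ − sin φ₁ · cos φ₂ · cos Δλ )
  = atan2(-0.25864, -0.20865) = -128.894° → normalised to [0°, 360°): 231.106°.

231°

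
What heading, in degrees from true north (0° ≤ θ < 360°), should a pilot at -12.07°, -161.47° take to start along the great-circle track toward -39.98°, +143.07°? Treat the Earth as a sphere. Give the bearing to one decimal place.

Δλ = 143.07 − -161.47 = 304.54°; wrapped into (−180°, 180°]: -55.46°.
θ = atan2( sin Δλ · cos φ₂ , cos φ₁ · sin φ₂ − sin φ₁ · cos φ₂ · cos Δλ )
  = atan2(-0.63120, -0.53747) = -130.414° → normalised to [0°, 360°): 229.586°.

229.6°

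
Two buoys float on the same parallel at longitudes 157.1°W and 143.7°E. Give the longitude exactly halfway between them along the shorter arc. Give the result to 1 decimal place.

173.3°E

Signed shortest Δλ from -157.1° to +143.7° is -59.2°.
Midpoint longitude = -157.1° + (-59.2°)/2 = -157.1° − 29.6° = -186.7°.
Normalise into (−180°, 180°]: +173.3°.
(The naïve average (-157.1 + +143.7)/2 = -6.7° is on the wrong side of the globe.)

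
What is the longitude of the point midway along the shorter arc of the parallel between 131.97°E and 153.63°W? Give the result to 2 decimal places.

Signed shortest Δλ from +131.97° to -153.63° is +74.40°.
Midpoint longitude = +131.97° + (+74.40°)/2 = +131.97° + 37.20° = +169.17°.
(The naïve average (+131.97 + -153.63)/2 = -10.83° is on the wrong side of the globe.)

169.17°E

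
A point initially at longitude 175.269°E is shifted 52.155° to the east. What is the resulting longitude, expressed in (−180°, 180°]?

Start at +175.269°; shift +52.155° → +227.424°.
+227.424° lies outside (−180°, 180°]; subtract 360° → -132.576°.

132.576°W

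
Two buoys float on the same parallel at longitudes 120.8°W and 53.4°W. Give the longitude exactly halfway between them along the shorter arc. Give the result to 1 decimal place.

Signed shortest Δλ from -120.8° to -53.4° is +67.4°.
Midpoint longitude = -120.8° + (+67.4°)/2 = -120.8° + 33.7° = -87.1°.

87.1°W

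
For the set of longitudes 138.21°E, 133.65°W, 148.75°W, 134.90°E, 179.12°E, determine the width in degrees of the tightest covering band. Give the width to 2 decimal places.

Sort the longitudes: -148.75°, -133.65°, +134.90°, +138.21°, +179.12°.
Eastward gaps between consecutive values (wrapping around): 15.10°, 268.55°, 3.31°, 40.91°, 32.13°.
Largest gap = 268.55° ⇒ minimal covering band is its complement: 360° − 268.55° = 91.45°.
Band runs from +134.90° eastward to -133.65°, crossing the antimeridian.

91.45°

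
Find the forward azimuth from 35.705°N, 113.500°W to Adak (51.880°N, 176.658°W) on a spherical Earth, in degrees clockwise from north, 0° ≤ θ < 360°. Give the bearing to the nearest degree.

311°

Δλ = -176.658 − -113.500 = -63.158°.
θ = atan2( sin Δλ · cos φ₂ , cos φ₁ · sin φ₂ − sin φ₁ · cos φ₂ · cos Δλ )
  = atan2(-0.55080, 0.47617) = -49.156° → normalised to [0°, 360°): 310.844°.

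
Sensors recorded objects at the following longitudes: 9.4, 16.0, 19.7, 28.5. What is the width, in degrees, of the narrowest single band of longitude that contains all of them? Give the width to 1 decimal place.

Sort the longitudes: +9.4°, +16.0°, +19.7°, +28.5°.
Eastward gaps between consecutive values (wrapping around): 6.6°, 3.7°, 8.8°, 340.9°.
Largest gap = 340.9° ⇒ minimal covering band is its complement: 360° − 340.9° = 19.1°.
Band runs from +9.4° eastward to +28.5°.

19.1°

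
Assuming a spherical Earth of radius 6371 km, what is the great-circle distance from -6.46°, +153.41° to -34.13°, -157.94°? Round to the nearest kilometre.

5856 km

Δλ = -157.94 − 153.41 = -311.35°; wrapped into (−180°, 180°]: 48.65°.
Δφ = -34.13 − -6.46 = -27.67°.
a = sin²(Δφ/2) + cos φ₁ · cos φ₂ · sin²(Δλ/2) = 0.196738.
c = 2·atan2(√a, √(1−a)) = 0.91912 rad → d = 6371·c ≈ 5855.69 km.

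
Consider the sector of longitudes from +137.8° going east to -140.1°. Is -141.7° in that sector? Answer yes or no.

Band width going east from +137.8° to -140.1°: ((-140.1 − 137.8) mod 360) = 82.1°.
Offset of -141.7° east of the west edge: ((-141.7 − 137.8) mod 360) = 80.5°.
80.5° ≤ 82.1° ⇒ inside.

Yes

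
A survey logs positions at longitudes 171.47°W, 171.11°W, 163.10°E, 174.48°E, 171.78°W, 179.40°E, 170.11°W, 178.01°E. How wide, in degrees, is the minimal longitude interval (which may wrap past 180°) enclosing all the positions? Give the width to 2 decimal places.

Sort the longitudes: -171.78°, -171.47°, -171.11°, -170.11°, +163.10°, +174.48°, +178.01°, +179.40°.
Eastward gaps between consecutive values (wrapping around): 0.31°, 0.36°, 1.00°, 333.21°, 11.38°, 3.53°, 1.39°, 8.82°.
Largest gap = 333.21° ⇒ minimal covering band is its complement: 360° − 333.21° = 26.79°.
Band runs from +163.10° eastward to -170.11°, crossing the antimeridian.

26.79°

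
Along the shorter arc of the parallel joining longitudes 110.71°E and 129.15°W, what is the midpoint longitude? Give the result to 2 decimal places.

170.78°E

Signed shortest Δλ from +110.71° to -129.15° is +120.14°.
Midpoint longitude = +110.71° + (+120.14°)/2 = +110.71° + 60.07° = +170.78°.
(The naïve average (+110.71 + -129.15)/2 = -9.22° is on the wrong side of the globe.)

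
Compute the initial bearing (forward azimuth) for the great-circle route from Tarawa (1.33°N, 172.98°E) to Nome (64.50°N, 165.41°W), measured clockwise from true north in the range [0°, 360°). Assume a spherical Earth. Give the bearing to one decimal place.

Δλ = -165.41 − 172.98 = -338.39°; wrapped into (−180°, 180°]: 21.61°.
θ = atan2( sin Δλ · cos φ₂ , cos φ₁ · sin φ₂ − sin φ₁ · cos φ₂ · cos Δλ )
  = atan2(0.15855, 0.89305) = 10.067° → normalised to [0°, 360°): 10.067°.

10.1°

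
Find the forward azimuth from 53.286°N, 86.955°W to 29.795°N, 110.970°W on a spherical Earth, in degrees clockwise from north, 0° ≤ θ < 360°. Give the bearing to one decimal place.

Δλ = -110.970 − -86.955 = -24.015°.
θ = atan2( sin Δλ · cos φ₂ , cos φ₁ · sin φ₂ − sin φ₁ · cos φ₂ · cos Δλ )
  = atan2(-0.35318, -0.33839) = -133.775° → normalised to [0°, 360°): 226.225°.

226.2°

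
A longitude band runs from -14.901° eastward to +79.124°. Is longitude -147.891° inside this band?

No

Band width going east from -14.901° to +79.124°: ((79.124 − -14.901) mod 360) = 94.025°.
Offset of -147.891° east of the west edge: ((-147.891 − -14.901) mod 360) = 227.010°.
227.010° > 94.025° ⇒ outside.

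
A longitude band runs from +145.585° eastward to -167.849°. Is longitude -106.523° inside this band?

No

Band width going east from +145.585° to -167.849°: ((-167.849 − 145.585) mod 360) = 46.566°.
Offset of -106.523° east of the west edge: ((-106.523 − 145.585) mod 360) = 107.892°.
107.892° > 46.566° ⇒ outside.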